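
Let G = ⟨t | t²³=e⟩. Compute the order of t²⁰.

Compute successive powers until reaching e:
  (t²⁰)¹ = t²⁰, (t²⁰)² = t¹⁷, (t²⁰)³ = t¹⁴, (t²⁰)⁴ = t¹¹, (t²⁰)⁵ = t⁸, (t²⁰)⁶ = t⁵, (t²⁰)⁷ = t², (t²⁰)⁸ = t²², (t²⁰)⁹ = t¹⁹, (t²⁰)¹⁰ = t¹⁶, (t²⁰)¹¹ = t¹³, (t²⁰)¹² = t¹⁰, (t²⁰)¹³ = t⁷, (t²⁰)¹⁴ = t⁴, (t²⁰)¹⁵ = t, (t²⁰)¹⁶ = t²¹, (t²⁰)¹⁷ = t¹⁸, (t²⁰)¹⁸ = t¹⁵, (t²⁰)¹⁹ = t¹², (t²⁰)²⁰ = t⁹, (t²⁰)²¹ = t⁶, (t²⁰)²² = t³, (t²⁰)²³ = e.
The smallest positive k with (t²⁰)ᵏ = e is 23.

Answer: 23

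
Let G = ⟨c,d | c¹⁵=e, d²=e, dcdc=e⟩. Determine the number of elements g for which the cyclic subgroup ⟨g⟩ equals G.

⟨g⟩ = G would require ord(g) = |G| = 30, but the maximum element order in G is 15 < 30. So G is not cyclic and no single element generates it: the count is 0.

Answer: 0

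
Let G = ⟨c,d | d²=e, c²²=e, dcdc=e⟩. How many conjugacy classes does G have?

The conjugacy classes (representative and size) are:
  [e] (size 1), [c] (size 2), [c²] (size 2), [c¹⁹] (size 2), [c⁴] (size 2), [c⁵] (size 2), [c⁶] (size 2), [c⁷] (size 2), [c⁸] (size 2), [c¹³] (size 2), [c¹⁰] (size 2), [c¹¹] (size 1), [c⁶d] (size 11), [cd] (size 11).
Class equation: 1 + 2 + 2 + 2 + 2 + 2 + 2 + 2 + 2 + 2 + 2 + 1 + 11 + 11 = 44 = |G|. So G has 14 conjugacy classes.

Answer: 14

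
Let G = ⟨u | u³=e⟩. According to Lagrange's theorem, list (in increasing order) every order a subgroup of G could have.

|G| = 3 = 3. By Lagrange's theorem the order of any subgroup divides 3; the divisors of 3 are 1, 3.

Answer: 1, 3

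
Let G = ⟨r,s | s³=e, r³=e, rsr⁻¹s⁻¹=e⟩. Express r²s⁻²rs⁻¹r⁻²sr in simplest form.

Multiply left to right, reducing at each step:
  (r²) · s⁻² = r²s
  (r²s) · r = s
  s · s⁻¹ = e
  e · r⁻² = r
  r · s = rs
  (rs) · r = r²s

Answer: r²s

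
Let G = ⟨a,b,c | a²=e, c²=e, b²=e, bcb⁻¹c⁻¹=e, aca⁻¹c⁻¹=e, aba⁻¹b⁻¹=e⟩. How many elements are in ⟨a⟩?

|⟨a⟩| equals the order of a. Compute successive powers until reaching e:
  a¹ = a, a² = e.
The smallest positive k with aᵏ = e is 2, so |⟨a⟩| = 2.

Answer: 2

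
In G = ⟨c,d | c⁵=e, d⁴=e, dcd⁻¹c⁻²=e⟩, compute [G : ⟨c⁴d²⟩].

First find ord(c⁴d²) by computing successive powers:
  (c⁴d²)¹ = c⁴d², (c⁴d²)² = e.
So |⟨c⁴d²⟩| = ord(c⁴d²) = 2. With |G| = 20, by Lagrange [G : ⟨c⁴d²⟩] = 20/2 = 10.

Answer: 10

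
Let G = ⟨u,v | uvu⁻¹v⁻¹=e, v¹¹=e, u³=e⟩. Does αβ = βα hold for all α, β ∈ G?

Each pair of generators commutes: u·v = uv = v·u. Since the generators pairwise commute, every element of G commutes with every other, so G is abelian.

Answer: Yes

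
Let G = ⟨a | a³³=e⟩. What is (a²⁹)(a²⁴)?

Compute (a²⁹) · (a²⁴) by multiplying left to right and reducing via the relations at each step:
  (a²⁹) · a²⁴ = a²⁰

Answer: a²⁰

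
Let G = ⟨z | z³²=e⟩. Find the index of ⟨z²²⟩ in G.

First find ord(z²²) by computing successive powers:
  (z²²)¹ = z²², (z²²)² = z¹², (z²²)³ = z², (z²²)⁴ = z²⁴, (z²²)⁵ = z¹⁴, (z²²)⁶ = z⁴, (z²²)⁷ = z²⁶, (z²²)⁸ = z¹⁶, (z²²)⁹ = z⁶, (z²²)¹⁰ = z²⁸, (z²²)¹¹ = z¹⁸, (z²²)¹² = z⁸, (z²²)¹³ = z³⁰, (z²²)¹⁴ = z²⁰, (z²²)¹⁵ = z¹⁰, (z²²)¹⁶ = e.
So |⟨z²²⟩| = ord(z²²) = 16. With |G| = 32, by Lagrange [G : ⟨z²²⟩] = 32/16 = 2.

Answer: 2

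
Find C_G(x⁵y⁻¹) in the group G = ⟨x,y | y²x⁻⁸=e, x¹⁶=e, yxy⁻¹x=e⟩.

⟨x⁵y⁻¹⟩ ⊆ C_G(x⁵y⁻¹) since powers of x⁵y⁻¹ commute with x⁵y⁻¹; so |C_G(x⁵y⁻¹)| ≥ |⟨x⁵y⁻¹⟩| = 4.
By orbit–stabilizer, |C_G(x⁵y⁻¹)| = |G| / |conj. class of x⁵y⁻¹| = 32 / 8 = 4.
The 4 elements commuting with x⁵y⁻¹ are {e, x⁸, x⁵y, x⁵y⁻¹}.

Answer: {e, x⁸, x⁵y, x⁵y⁻¹}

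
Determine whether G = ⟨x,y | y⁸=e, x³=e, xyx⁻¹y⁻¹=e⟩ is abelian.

Each pair of generators commutes: x·y = xy = y·x. Since the generators pairwise commute, every element of G commutes with every other, so G is abelian.

Answer: Yes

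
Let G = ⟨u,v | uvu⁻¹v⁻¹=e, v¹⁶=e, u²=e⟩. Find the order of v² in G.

Compute successive powers until reaching e:
  (v²)¹ = v², (v²)² = v⁴, (v²)³ = v⁶, (v²)⁴ = v⁸, (v²)⁵ = v¹⁰, (v²)⁶ = v¹², (v²)⁷ = v¹⁴, (v²)⁸ = e.
The smallest positive k with (v²)ᵏ = e is 8.

Answer: 8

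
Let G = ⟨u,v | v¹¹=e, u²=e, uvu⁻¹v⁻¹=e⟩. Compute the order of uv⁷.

Compute successive powers until reaching e:
  (uv⁷)¹ = uv⁷, (uv⁷)² = v³, (uv⁷)³ = uv¹⁰, (uv⁷)⁴ = v⁶, (uv⁷)⁵ = uv², (uv⁷)⁶ = v⁹, (uv⁷)⁷ = uv⁵, (uv⁷)⁸ = v, (uv⁷)⁹ = uv⁸, (uv⁷)¹⁰ = v⁴, (uv⁷)¹¹ = u, (uv⁷)¹² = v⁷, (uv⁷)¹³ = uv³, (uv⁷)¹⁴ = v¹⁰, (uv⁷)¹⁵ = uv⁶, (uv⁷)¹⁶ = v², (uv⁷)¹⁷ = uv⁹, (uv⁷)¹⁸ = v⁵, (uv⁷)¹⁹ = uv, (uv⁷)²⁰ = v⁸, (uv⁷)²¹ = uv⁴, (uv⁷)²² = e.
The smallest positive k with (uv⁷)ᵏ = e is 22.

Answer: 22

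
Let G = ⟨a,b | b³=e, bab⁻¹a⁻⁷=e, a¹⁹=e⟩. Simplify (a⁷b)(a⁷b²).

Compute (a⁷b) · (a⁷b²) by multiplying left to right and reducing via the relations at each step:
  (a⁷b) · a⁷ = a¹⁸b
  (a¹⁸b) · b² = a¹⁸

Answer: a¹⁸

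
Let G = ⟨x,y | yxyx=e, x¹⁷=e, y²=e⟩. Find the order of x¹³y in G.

Compute successive powers until reaching e:
  (x¹³y)¹ = x¹³y, (x¹³y)² = e.
The smallest positive k with (x¹³y)ᵏ = e is 2.

Answer: 2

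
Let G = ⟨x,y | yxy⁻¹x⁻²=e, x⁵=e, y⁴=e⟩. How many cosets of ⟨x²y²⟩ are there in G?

First find ord(x²y²) by computing successive powers:
  (x²y²)¹ = x²y², (x²y²)² = e.
So |⟨x²y²⟩| = ord(x²y²) = 2. With |G| = 20, by Lagrange [G : ⟨x²y²⟩] = 20/2 = 10.

Answer: 10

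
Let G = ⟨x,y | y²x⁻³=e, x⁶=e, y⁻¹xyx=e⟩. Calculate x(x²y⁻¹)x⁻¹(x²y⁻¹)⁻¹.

[x, (x²y⁻¹)] = x·(x²y⁻¹)·x⁻¹·(x²y⁻¹)⁻¹.
  x · (x²y⁻¹) = y
  y · (x⁵) = xy
  (xy) · (x²y) = x²

Answer: x²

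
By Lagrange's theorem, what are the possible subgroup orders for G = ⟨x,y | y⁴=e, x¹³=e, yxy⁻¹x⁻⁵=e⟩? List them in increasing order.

|G| = 52 = 2² · 13. By Lagrange's theorem the order of any subgroup divides 52; the divisors of 52 are 1, 2, 4, 13, 26, 52.

Answer: 1, 2, 4, 13, 26, 52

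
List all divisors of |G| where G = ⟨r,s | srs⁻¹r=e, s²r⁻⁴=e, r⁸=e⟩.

|G| = 16 = 2⁴. By Lagrange's theorem the order of any subgroup divides 16; the divisors of 16 are 1, 2, 4, 8, 16.

Answer: 1, 2, 4, 8, 16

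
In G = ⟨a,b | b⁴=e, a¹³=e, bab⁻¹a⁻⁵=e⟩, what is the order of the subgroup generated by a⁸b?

|⟨a⁸b⟩| equals the order of a⁸b. Compute successive powers until reaching e:
  (a⁸b)¹ = a⁸b, (a⁸b)² = a⁹b², (a⁸b)³ = ab³, (a⁸b)⁴ = e.
The smallest positive k with (a⁸b)ᵏ = e is 4, so |⟨a⁸b⟩| = 4.

Answer: 4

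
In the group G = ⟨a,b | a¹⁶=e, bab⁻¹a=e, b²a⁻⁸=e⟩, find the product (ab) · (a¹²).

Compute (ab) · (a¹²) by multiplying left to right and reducing via the relations at each step:
  (ab) · a¹² = a⁵b

Answer: a⁵b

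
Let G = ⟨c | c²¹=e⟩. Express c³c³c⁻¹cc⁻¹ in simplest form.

Multiply left to right, reducing at each step:
  (c³) · c³ = c⁶
  (c⁶) · c⁻¹ = c⁵
  (c⁵) · c = c⁶
  (c⁶) · c⁻¹ = c⁵

Answer: c⁵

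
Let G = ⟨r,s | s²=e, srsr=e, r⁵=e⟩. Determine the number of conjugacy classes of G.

The conjugacy classes (representative and size) are:
  [e] (size 1), [r] (size 2), [r²] (size 2), [s] (size 5).
Class equation: 1 + 2 + 2 + 5 = 10 = |G|. So G has 4 conjugacy classes.

Answer: 4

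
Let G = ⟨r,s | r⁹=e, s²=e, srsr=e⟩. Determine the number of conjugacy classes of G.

The conjugacy classes (representative and size) are:
  [e] (size 1), [r⁸] (size 2), [r⁷] (size 2), [r⁶] (size 2), [r⁵] (size 2), [r⁴s] (size 9).
Class equation: 1 + 2 + 2 + 2 + 2 + 9 = 18 = |G|. So G has 6 conjugacy classes.

Answer: 6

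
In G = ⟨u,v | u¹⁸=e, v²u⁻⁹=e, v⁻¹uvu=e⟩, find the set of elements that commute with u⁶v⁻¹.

⟨u⁶v⁻¹⟩ ⊆ C_G(u⁶v⁻¹) since powers of u⁶v⁻¹ commute with u⁶v⁻¹; so |C_G(u⁶v⁻¹)| ≥ |⟨u⁶v⁻¹⟩| = 4.
By orbit–stabilizer, |C_G(u⁶v⁻¹)| = |G| / |conj. class of u⁶v⁻¹| = 36 / 9 = 4.
The 4 elements commuting with u⁶v⁻¹ are {e, u⁹, u⁶v, u⁶v⁻¹}.

Answer: {e, u⁹, u⁶v, u⁶v⁻¹}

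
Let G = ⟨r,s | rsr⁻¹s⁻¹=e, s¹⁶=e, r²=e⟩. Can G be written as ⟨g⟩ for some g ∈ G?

|G| = 32, but the maximum element order in G is 16 < 32. No single element generates all of G, so G is not cyclic.

Answer: No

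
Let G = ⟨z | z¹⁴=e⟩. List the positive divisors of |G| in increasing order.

|G| = 14 = 2 · 7. By Lagrange's theorem the order of any subgroup divides 14; the divisors of 14 are 1, 2, 7, 14.

Answer: 1, 2, 7, 14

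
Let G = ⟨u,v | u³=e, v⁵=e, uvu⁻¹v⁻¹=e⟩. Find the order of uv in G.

Compute successive powers until reaching e:
  (uv)¹ = uv, (uv)² = u²v², (uv)³ = v³, (uv)⁴ = uv⁴, (uv)⁵ = u², (uv)⁶ = v, (uv)⁷ = uv², (uv)⁸ = u²v³, (uv)⁹ = v⁴, (uv)¹⁰ = u, (uv)¹¹ = u²v, (uv)¹² = v², (uv)¹³ = uv³, (uv)¹⁴ = u²v⁴, (uv)¹⁵ = e.
The smallest positive k with (uv)ᵏ = e is 15.

Answer: 15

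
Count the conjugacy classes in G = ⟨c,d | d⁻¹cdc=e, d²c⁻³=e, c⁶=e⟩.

The conjugacy classes (representative and size) are:
  [e] (size 1), [c] (size 2), [c²] (size 2), [c³] (size 1), [cd⁻¹] (size 3), [c²d⁻¹] (size 3).
Class equation: 1 + 2 + 2 + 1 + 3 + 3 = 12 = |G|. So G has 6 conjugacy classes.

Answer: 6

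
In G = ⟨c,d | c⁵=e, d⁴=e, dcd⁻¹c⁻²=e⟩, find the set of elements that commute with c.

⟨c⟩ ⊆ C_G(c) since powers of c commute with c; so |C_G(c)| ≥ |⟨c⟩| = 5.
By orbit–stabilizer, |C_G(c)| = |G| / |conj. class of c| = 20 / 4 = 5.
The 5 elements commuting with c are {e, c, c², c³, c⁴}.

Answer: {e, c, c², c³, c⁴}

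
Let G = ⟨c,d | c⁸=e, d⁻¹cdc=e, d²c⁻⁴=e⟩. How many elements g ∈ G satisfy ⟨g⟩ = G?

⟨g⟩ = G would require ord(g) = |G| = 16, but the maximum element order in G is 8 < 16. So G is not cyclic and no single element generates it: the count is 0.

Answer: 0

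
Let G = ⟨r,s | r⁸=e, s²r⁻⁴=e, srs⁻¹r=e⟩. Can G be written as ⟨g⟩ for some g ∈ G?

Every cyclic group is abelian. But r·s = rs while s·r = r³s⁻¹, so r·s ≠ s·r and G is not abelian. Hence G is not cyclic.

Answer: No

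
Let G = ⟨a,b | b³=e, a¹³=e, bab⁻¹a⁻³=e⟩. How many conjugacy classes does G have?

The conjugacy classes (representative and size) are:
  [e] (size 1), [a] (size 3), [a⁵] (size 3), [a¹⁰] (size 3), [a⁸] (size 3), [a¹⁰b] (size 13), [a⁷b²] (size 13).
Class equation: 1 + 3 + 3 + 3 + 3 + 13 + 13 = 39 = |G|. So G has 7 conjugacy classes.

Answer: 7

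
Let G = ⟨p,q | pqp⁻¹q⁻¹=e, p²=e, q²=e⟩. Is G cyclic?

|G| = 4, but the maximum element order in G is 2 < 4. No single element generates all of G, so G is not cyclic.

Answer: No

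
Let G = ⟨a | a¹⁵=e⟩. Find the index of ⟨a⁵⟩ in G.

First find ord(a⁵) by computing successive powers:
  (a⁵)¹ = a⁵, (a⁵)² = a¹⁰, (a⁵)³ = e.
So |⟨a⁵⟩| = ord(a⁵) = 3. With |G| = 15, by Lagrange [G : ⟨a⁵⟩] = 15/3 = 5.

Answer: 5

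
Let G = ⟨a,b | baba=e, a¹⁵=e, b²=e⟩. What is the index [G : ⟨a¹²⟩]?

First find ord(a¹²) by computing successive powers:
  (a¹²)¹ = a¹², (a¹²)² = a⁹, (a¹²)³ = a⁶, (a¹²)⁴ = a³, (a¹²)⁵ = e.
So |⟨a¹²⟩| = ord(a¹²) = 5. With |G| = 30, by Lagrange [G : ⟨a¹²⟩] = 30/5 = 6.

Answer: 6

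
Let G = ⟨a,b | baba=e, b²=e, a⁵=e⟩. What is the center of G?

An element z ∈ Z(G) iff z commutes with every generator.
For example e is central: e·a = a = a·e; e·b = b = b·e.
Whereas a ∉ Z(G) since a·b = ab ≠ a⁴b = b·a.
Checking each of the 10 elements this way gives Z(G) = {e}, of order 1.

Answer: {e}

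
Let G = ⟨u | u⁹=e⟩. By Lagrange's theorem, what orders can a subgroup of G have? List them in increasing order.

|G| = 9 = 3². By Lagrange's theorem the order of any subgroup divides 9; the divisors of 9 are 1, 3, 9.

Answer: 1, 3, 9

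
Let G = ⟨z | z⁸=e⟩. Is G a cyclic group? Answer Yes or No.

|G| = 8. The element z has order 8 (its powers give 8 distinct elements), so ⟨z⟩ = G and G is cyclic.

Answer: Yes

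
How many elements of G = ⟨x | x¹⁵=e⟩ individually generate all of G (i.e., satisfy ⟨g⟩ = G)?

G is cyclic of order 15. An element generates G iff its order is 15, and a cyclic group of order 15 has exactly φ(15) = 8 such elements.

Answer: 8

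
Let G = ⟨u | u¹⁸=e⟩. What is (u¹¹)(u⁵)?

Compute (u¹¹) · (u⁵) by multiplying left to right and reducing via the relations at each step:
  (u¹¹) · u⁵ = u¹⁶

Answer: u¹⁶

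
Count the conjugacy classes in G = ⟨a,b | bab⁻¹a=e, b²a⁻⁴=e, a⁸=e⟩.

The conjugacy classes (representative and size) are:
  [e] (size 1), [a⁷] (size 2), [a²] (size 2), [a⁵] (size 2), [a⁴] (size 1), [a²b⁻¹] (size 4), [a³b] (size 4).
Class equation: 1 + 2 + 2 + 2 + 1 + 4 + 4 = 16 = |G|. So G has 7 conjugacy classes.

Answer: 7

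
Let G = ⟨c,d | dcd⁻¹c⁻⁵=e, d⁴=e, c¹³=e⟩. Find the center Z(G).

An element z ∈ Z(G) iff z commutes with every generator.
For example e is central: e·c = c = c·e; e·d = d = d·e.
Whereas c ∉ Z(G) since c·d = cd ≠ c⁵d = d·c.
Checking each of the 52 elements this way gives Z(G) = {e}, of order 1.

Answer: {e}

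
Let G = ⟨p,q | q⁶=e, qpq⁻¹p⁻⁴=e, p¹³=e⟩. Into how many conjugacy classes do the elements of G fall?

The conjugacy classes (representative and size) are:
  [e] (size 1), [p⁴] (size 6), [p¹¹] (size 6), [p⁷q] (size 13), [p⁸q²] (size 13), [p¹²q³] (size 13), [p⁵q⁴] (size 13), [p¹¹q⁵] (size 13).
Class equation: 1 + 6 + 6 + 13 + 13 + 13 + 13 + 13 = 78 = |G|. So G has 8 conjugacy classes.

Answer: 8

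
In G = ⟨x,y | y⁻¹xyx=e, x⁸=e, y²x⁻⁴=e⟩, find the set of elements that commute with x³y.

⟨x³y⟩ ⊆ C_G(x³y) since powers of x³y commute with x³y; so |C_G(x³y)| ≥ |⟨x³y⟩| = 4.
By orbit–stabilizer, |C_G(x³y)| = |G| / |conj. class of x³y| = 16 / 4 = 4.
The 4 elements commuting with x³y are {e, x⁴, x³y, x³y⁻¹}.

Answer: {e, x⁴, x³y, x³y⁻¹}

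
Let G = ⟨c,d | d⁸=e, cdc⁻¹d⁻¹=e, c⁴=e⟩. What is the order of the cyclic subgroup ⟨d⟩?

|⟨d⟩| equals the order of d. Compute successive powers until reaching e:
  d¹ = d, d² = d², d³ = d³, d⁴ = d⁴, d⁵ = d⁵, d⁶ = d⁶, d⁷ = d⁷, d⁸ = e.
The smallest positive k with dᵏ = e is 8, so |⟨d⟩| = 8.

Answer: 8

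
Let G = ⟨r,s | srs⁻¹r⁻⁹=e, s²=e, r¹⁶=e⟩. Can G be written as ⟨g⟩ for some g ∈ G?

Every cyclic group is abelian. But r·s = rs while s·r = r⁹s, so r·s ≠ s·r and G is not abelian. Hence G is not cyclic.

Answer: No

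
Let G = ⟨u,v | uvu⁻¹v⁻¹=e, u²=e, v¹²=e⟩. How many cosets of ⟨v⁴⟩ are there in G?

First find ord(v⁴) by computing successive powers:
  (v⁴)¹ = v⁴, (v⁴)² = v⁸, (v⁴)³ = e.
So |⟨v⁴⟩| = ord(v⁴) = 3. With |G| = 24, by Lagrange [G : ⟨v⁴⟩] = 24/3 = 8.

Answer: 8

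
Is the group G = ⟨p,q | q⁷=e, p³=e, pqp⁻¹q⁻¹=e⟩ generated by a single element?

|G| = 21. The element pq has order 21 (its powers give 21 distinct elements), so ⟨pq⟩ = G and G is cyclic.

Answer: Yes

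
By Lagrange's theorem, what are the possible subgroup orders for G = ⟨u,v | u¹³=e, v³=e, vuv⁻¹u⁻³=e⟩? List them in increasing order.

|G| = 39 = 3 · 13. By Lagrange's theorem the order of any subgroup divides 39; the divisors of 39 are 1, 3, 13, 39.

Answer: 1, 3, 13, 39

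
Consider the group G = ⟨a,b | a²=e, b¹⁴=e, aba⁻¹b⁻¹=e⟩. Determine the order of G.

Enumerate words in the generators, reducing via the relations: the distinct elements are
  {a, b, e, ab, b², b³, b⁴, b⁵, b⁶, b⁷, b⁸, b⁹, ab², ab³, ab⁴, ab⁵, ab⁶, ab⁷, ab⁸, ab⁹, b¹², b¹³, b¹¹, b¹⁰, ab¹², ab¹³, ab¹¹, ab¹⁰}.
No further products give new elements, so |G| = 28.

Answer: 28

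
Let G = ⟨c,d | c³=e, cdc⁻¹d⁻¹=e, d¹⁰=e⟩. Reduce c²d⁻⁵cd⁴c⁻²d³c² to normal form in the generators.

Multiply left to right, reducing at each step:
  (c²) · d⁻⁵ = c²d⁵
  (c²d⁵) · c = d⁵
  (d⁵) · d⁴ = d⁹
  (d⁹) · c⁻² = cd⁹
  (cd⁹) · d³ = cd²
  (cd²) · c² = d²

Answer: d²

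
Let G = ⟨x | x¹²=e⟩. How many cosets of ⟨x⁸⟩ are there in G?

First find ord(x⁸) by computing successive powers:
  (x⁸)¹ = x⁸, (x⁸)² = x⁴, (x⁸)³ = e.
So |⟨x⁸⟩| = ord(x⁸) = 3. With |G| = 12, by Lagrange [G : ⟨x⁸⟩] = 12/3 = 4.

Answer: 4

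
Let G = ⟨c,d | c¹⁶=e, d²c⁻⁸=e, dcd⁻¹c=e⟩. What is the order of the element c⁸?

Compute successive powers until reaching e:
  (c⁸)¹ = c⁸, (c⁸)² = e.
The smallest positive k with (c⁸)ᵏ = e is 2.

Answer: 2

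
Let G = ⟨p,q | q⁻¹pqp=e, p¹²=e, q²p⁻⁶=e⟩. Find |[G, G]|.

G' = [G, G] is generated by all commutators. The generator-pair commutators are: [p, q] = p².
The subgroup they normally generate is {e, p², p⁴, p⁶, p⁸, p¹⁰}, of order 6.
Check: |G/G'| = 24/6 = 4 is the order of the abelianisation.

Answer: 6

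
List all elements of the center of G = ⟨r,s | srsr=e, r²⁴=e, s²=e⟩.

An element z ∈ Z(G) iff z commutes with every generator.
For example r¹² is central: (r¹²)·r = r¹³ = r·(r¹²); (r¹²)·s = r¹²s = s·(r¹²).
Whereas r ∉ Z(G) since r·s = rs ≠ r²³s = s·r.
Checking each of the 48 elements this way gives Z(G) = {e, r¹²}, of order 2.

Answer: {e, r¹²}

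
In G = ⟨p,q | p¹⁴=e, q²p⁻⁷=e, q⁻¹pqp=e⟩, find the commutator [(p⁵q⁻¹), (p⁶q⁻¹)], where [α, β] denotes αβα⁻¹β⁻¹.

[(p⁵q⁻¹), (p⁶q⁻¹)] = (p⁵q⁻¹)·(p⁶q⁻¹)·(p⁵q⁻¹)⁻¹·(p⁶q⁻¹)⁻¹.
  (p⁵q⁻¹) · (p⁶q⁻¹) = p⁶
  (p⁶) · (p⁵q) = p⁴q⁻¹
  (p⁴q⁻¹) · (p⁶q) = p¹²

Answer: p¹²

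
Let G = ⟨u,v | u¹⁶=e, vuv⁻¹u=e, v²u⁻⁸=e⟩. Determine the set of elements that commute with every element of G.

An element z ∈ Z(G) iff z commutes with every generator.
For example u⁸ is central: (u⁸)·u = u⁹ = u·(u⁸); (u⁸)·v = v⁻¹ = v·(u⁸).
Whereas u ∉ Z(G) since u·v = uv ≠ u⁷v⁻¹ = v·u.
Checking each of the 32 elements this way gives Z(G) = {e, u⁸}, of order 2.

Answer: {e, u⁸}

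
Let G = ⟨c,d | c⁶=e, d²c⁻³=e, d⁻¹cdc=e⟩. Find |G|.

Enumerate words in the generators, reducing via the relations: the distinct elements are
  {c, d, e, cd, c², c³, c⁴, c⁵, c²d, d⁻¹, cd⁻¹, c²d⁻¹}.
No further products give new elements, so |G| = 12.

Answer: 12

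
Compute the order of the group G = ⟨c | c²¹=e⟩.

G is generated by a single element, so G is cyclic. The relator gives c²¹ = e and no smaller power is forced to be e, so the 21 powers {c, e, c², c³, c⁴, c⁵, c⁶, c⁷, c⁸, c⁹, c²⁰, c¹², c¹³, c¹¹, c¹⁰, c¹⁴, c¹⁵, c¹⁶, c¹⁷, c¹⁸, c¹⁹} are distinct. Hence |G| = 21.

Answer: 21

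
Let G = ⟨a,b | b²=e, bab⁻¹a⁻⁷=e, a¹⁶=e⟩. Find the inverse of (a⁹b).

The order of (a⁹b) is 4 (smallest k with (a⁹b)ᵏ = e), so (a⁹b)⁻¹ = (a⁹b)³ = ab.
Check: (a⁹b) · (ab) → (a⁹b) · a = b;   b · b = e, giving e as required.

Answer: ab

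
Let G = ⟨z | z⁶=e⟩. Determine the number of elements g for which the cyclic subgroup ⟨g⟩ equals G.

G is cyclic of order 6. An element generates G iff its order is 6, and a cyclic group of order 6 has exactly φ(6) = 2 such elements.

Answer: 2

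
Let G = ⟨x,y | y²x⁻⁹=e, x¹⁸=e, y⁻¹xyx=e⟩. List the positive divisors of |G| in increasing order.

|G| = 36 = 2² · 3². By Lagrange's theorem the order of any subgroup divides 36; the divisors of 36 are 1, 2, 3, 4, 6, 9, 12, 18, 36.

Answer: 1, 2, 3, 4, 6, 9, 12, 18, 36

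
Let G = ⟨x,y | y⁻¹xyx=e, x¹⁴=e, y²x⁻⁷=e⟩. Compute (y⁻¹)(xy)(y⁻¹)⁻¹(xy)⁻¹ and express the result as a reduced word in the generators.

[(y⁻¹), (xy)] = (y⁻¹)·(xy)·(y⁻¹)⁻¹·(xy)⁻¹.
  (y⁻¹) · (xy) = x¹³
  (x¹³) · y = x⁶y⁻¹
  (x⁶y⁻¹) · (xy⁻¹) = x¹²

Answer: x¹²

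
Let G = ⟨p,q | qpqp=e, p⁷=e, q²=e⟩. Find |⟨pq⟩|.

|⟨pq⟩| equals the order of pq. Compute successive powers until reaching e:
  (pq)¹ = pq, (pq)² = e.
The smallest positive k with (pq)ᵏ = e is 2, so |⟨pq⟩| = 2.

Answer: 2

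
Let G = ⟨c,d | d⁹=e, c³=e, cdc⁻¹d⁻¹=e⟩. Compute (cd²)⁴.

Compute successive powers of (cd²), reducing at each step:
  (cd²)²: (cd²) · c = c²d²;   (c²d²) · d² = c²d⁴
  (cd²)³: (c²d⁴) · c = d⁴;   (d⁴) · d² = d⁶
  (cd²)⁴: (d⁶) · c = cd⁶;   (cd⁶) · d² = cd⁸

Answer: cd⁸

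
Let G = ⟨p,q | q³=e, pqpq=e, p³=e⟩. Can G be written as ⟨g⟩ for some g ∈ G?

Every cyclic group is abelian. But p·q = pq while q·p = p²q², so p·q ≠ q·p and G is not abelian. Hence G is not cyclic.

Answer: No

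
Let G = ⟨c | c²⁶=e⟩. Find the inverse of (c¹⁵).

The order of (c¹⁵) is 26 (smallest k with (c¹⁵)ᵏ = e), so (c¹⁵)⁻¹ = (c¹⁵)²⁵ = c¹¹.
Check: (c¹⁵) · (c¹¹) → (c¹⁵) · c¹¹ = e, giving e as required.

Answer: c¹¹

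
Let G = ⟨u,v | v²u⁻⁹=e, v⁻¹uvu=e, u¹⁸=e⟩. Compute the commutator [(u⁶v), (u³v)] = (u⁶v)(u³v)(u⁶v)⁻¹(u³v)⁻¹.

[(u⁶v), (u³v)] = (u⁶v)·(u³v)·(u⁶v)⁻¹·(u³v)⁻¹.
  (u⁶v) · (u³v) = u¹²
  (u¹²) · (u⁶v⁻¹) = v⁻¹
  (v⁻¹) · (u³v⁻¹) = u⁶

Answer: u⁶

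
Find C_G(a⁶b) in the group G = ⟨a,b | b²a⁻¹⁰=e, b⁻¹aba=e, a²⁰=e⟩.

⟨a⁶b⟩ ⊆ C_G(a⁶b) since powers of a⁶b commute with a⁶b; so |C_G(a⁶b)| ≥ |⟨a⁶b⟩| = 4.
By orbit–stabilizer, |C_G(a⁶b)| = |G| / |conj. class of a⁶b| = 40 / 10 = 4.
The 4 elements commuting with a⁶b are {e, a¹⁰, a⁶b, a⁶b⁻¹}.

Answer: {e, a¹⁰, a⁶b, a⁶b⁻¹}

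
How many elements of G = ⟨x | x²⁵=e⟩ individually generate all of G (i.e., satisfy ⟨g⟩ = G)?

G is cyclic of order 25. An element generates G iff its order is 25, and a cyclic group of order 25 has exactly φ(25) = 20 such elements.

Answer: 20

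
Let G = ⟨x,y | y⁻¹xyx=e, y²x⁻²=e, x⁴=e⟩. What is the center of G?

An element z ∈ Z(G) iff z commutes with every generator.
For example x² is central: (x²)·x = x³ = x·(x²); (x²)·y = y⁻¹ = y·(x²).
Whereas x ∉ Z(G) since x·y = xy ≠ xy⁻¹ = y·x.
Checking each of the 8 elements this way gives Z(G) = {e, x²}, of order 2.

Answer: {e, x²}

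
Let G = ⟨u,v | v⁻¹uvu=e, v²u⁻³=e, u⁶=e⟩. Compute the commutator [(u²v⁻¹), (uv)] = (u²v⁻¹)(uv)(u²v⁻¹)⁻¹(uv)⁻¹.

[(u²v⁻¹), (uv)] = (u²v⁻¹)·(uv)·(u²v⁻¹)⁻¹·(uv)⁻¹.
  (u²v⁻¹) · (uv) = u
  u · (u²v) = v⁻¹
  (v⁻¹) · (uv⁻¹) = u²

Answer: u²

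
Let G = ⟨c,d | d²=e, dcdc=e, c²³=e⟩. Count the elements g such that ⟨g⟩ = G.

⟨g⟩ = G would require ord(g) = |G| = 46, but the maximum element order in G is 23 < 46. So G is not cyclic and no single element generates it: the count is 0.

Answer: 0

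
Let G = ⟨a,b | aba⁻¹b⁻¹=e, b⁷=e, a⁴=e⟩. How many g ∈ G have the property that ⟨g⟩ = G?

G is cyclic of order 28. An element generates G iff its order is 28, and a cyclic group of order 28 has exactly φ(28) = 12 such elements.

Answer: 12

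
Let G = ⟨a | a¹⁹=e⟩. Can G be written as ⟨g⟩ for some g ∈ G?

|G| = 19. The element a has order 19 (its powers give 19 distinct elements), so ⟨a⟩ = G and G is cyclic.

Answer: Yes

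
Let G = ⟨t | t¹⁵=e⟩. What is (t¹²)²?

Compute successive powers of (t¹²), reducing at each step:
  (t¹²)²: (t¹²) · t¹² = t⁹

Answer: t⁹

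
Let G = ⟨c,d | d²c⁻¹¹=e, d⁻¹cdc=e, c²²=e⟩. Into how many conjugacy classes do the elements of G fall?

The conjugacy classes (representative and size) are:
  [e] (size 1), [c²¹] (size 2), [c²] (size 2), [c³] (size 2), [c¹⁸] (size 2), [c¹⁷] (size 2), [c⁶] (size 2), [c⁷] (size 2), [c⁸] (size 2), [c¹³] (size 2), [c¹²] (size 2), [c¹¹] (size 1), [c¹⁰d] (size 11), [c⁷d] (size 11).
Class equation: 1 + 2 + 2 + 2 + 2 + 2 + 2 + 2 + 2 + 2 + 2 + 1 + 11 + 11 = 44 = |G|. So G has 14 conjugacy classes.

Answer: 14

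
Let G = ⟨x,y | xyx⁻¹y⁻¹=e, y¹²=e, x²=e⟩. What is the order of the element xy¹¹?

Compute successive powers until reaching e:
  (xy¹¹)¹ = xy¹¹, (xy¹¹)² = y¹⁰, (xy¹¹)³ = xy⁹, (xy¹¹)⁴ = y⁸, (xy¹¹)⁵ = xy⁷, (xy¹¹)⁶ = y⁶, (xy¹¹)⁷ = xy⁵, (xy¹¹)⁸ = y⁴, (xy¹¹)⁹ = xy³, (xy¹¹)¹⁰ = y², (xy¹¹)¹¹ = xy, (xy¹¹)¹² = e.
The smallest positive k with (xy¹¹)ᵏ = e is 12.

Answer: 12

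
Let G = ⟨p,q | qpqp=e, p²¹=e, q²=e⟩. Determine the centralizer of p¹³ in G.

⟨p¹³⟩ ⊆ C_G(p¹³) since powers of p¹³ commute with p¹³; so |C_G(p¹³)| ≥ |⟨p¹³⟩| = 21.
By orbit–stabilizer, |C_G(p¹³)| = |G| / |conj. class of p¹³| = 42 / 2 = 21.
The 21 elements commuting with p¹³ are {e, p, p², p³, p⁴, p⁵, p⁶, p⁷, p⁸, p⁹, p¹⁰, p¹¹, p¹², p¹³, p¹⁴, p¹⁵, p¹⁶, p¹⁷, p¹⁸, p¹⁹, p²⁰}.

Answer: {e, p, p², p³, p⁴, p⁵, p⁶, p⁷, p⁸, p⁹, p¹⁰, p¹¹, p¹², p¹³, p¹⁴, p¹⁵, p¹⁶, p¹⁷, p¹⁸, p¹⁹, p²⁰}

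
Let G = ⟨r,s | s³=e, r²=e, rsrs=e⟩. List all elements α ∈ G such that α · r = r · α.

⟨r⟩ ⊆ C_G(r) since powers of r commute with r; so |C_G(r)| ≥ |⟨r⟩| = 2.
By orbit–stabilizer, |C_G(r)| = |G| / |conj. class of r| = 6 / 3 = 2.
The 2 elements commuting with r are {e, r}.

Answer: {e, r}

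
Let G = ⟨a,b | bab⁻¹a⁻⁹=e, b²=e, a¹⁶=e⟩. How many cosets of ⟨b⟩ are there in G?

First find ord(b) by computing successive powers:
  b¹ = b, b² = e.
So |⟨b⟩| = ord(b) = 2. With |G| = 32, by Lagrange [G : ⟨b⟩] = 32/2 = 16.

Answer: 16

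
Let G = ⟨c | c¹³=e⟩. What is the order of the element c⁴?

Compute successive powers until reaching e:
  (c⁴)¹ = c⁴, (c⁴)² = c⁸, (c⁴)³ = c¹², (c⁴)⁴ = c³, (c⁴)⁵ = c⁷, (c⁴)⁶ = c¹¹, (c⁴)⁷ = c², (c⁴)⁸ = c⁶, (c⁴)⁹ = c¹⁰, (c⁴)¹⁰ = c, (c⁴)¹¹ = c⁵, (c⁴)¹² = c⁹, (c⁴)¹³ = e.
The smallest positive k with (c⁴)ᵏ = e is 13.

Answer: 13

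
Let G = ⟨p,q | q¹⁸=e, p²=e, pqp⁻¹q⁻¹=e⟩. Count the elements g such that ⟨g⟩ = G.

⟨g⟩ = G would require ord(g) = |G| = 36, but the maximum element order in G is 18 < 36. So G is not cyclic and no single element generates it: the count is 0.

Answer: 0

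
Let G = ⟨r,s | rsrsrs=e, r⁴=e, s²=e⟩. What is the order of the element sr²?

Compute successive powers until reaching e:
  (sr²)¹ = sr², (sr²)² = r²sr²s, (sr²)³ = r²s, (sr²)⁴ = e.
The smallest positive k with (sr²)ᵏ = e is 4.

Answer: 4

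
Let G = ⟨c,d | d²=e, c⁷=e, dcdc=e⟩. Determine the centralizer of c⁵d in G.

⟨c⁵d⟩ ⊆ C_G(c⁵d) since powers of c⁵d commute with c⁵d; so |C_G(c⁵d)| ≥ |⟨c⁵d⟩| = 2.
By orbit–stabilizer, |C_G(c⁵d)| = |G| / |conj. class of c⁵d| = 14 / 7 = 2.
The 2 elements commuting with c⁵d are {e, c⁵d}.

Answer: {e, c⁵d}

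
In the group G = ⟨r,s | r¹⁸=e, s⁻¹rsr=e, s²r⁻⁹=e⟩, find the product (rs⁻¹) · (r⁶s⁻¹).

Compute (rs⁻¹) · (r⁶s⁻¹) by multiplying left to right and reducing via the relations at each step:
  (rs⁻¹) · r⁶ = r⁴s
  (r⁴s) · s⁻¹ = r⁴

Answer: r⁴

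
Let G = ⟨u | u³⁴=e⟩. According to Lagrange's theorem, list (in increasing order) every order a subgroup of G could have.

|G| = 34 = 2 · 17. By Lagrange's theorem the order of any subgroup divides 34; the divisors of 34 are 1, 2, 17, 34.

Answer: 1, 2, 17, 34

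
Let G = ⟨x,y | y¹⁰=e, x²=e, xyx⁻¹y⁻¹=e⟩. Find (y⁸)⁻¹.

The order of (y⁸) is 5 (smallest k with (y⁸)ᵏ = e), so (y⁸)⁻¹ = (y⁸)⁴ = y².
Check: (y⁸) · (y²) → (y⁸) · y² = e, giving e as required.

Answer: y²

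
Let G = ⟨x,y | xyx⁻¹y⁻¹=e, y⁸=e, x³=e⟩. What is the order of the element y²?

Compute successive powers until reaching e:
  (y²)¹ = y², (y²)² = y⁴, (y²)³ = y⁶, (y²)⁴ = e.
The smallest positive k with (y²)ᵏ = e is 4.

Answer: 4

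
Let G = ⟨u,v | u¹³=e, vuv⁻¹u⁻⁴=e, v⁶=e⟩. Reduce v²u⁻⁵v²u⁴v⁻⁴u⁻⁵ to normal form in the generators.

Multiply left to right, reducing at each step:
  (v²) · u⁻⁵ = u¹¹v²
  (u¹¹v²) · v² = u¹¹v⁴
  (u¹¹v⁴) · u⁴ = u⁸v⁴
  (u⁸v⁴) · v⁻⁴ = u⁸
  (u⁸) · u⁻⁵ = u³

Answer: u³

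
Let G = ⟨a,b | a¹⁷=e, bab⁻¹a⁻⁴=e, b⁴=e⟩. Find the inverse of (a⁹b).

The order of (a⁹b) is 4 (smallest k with (a⁹b)ᵏ = e), so (a⁹b)⁻¹ = (a⁹b)³ = a²b³.
Check: (a⁹b) · (a²b³) → (a⁹b) · a² = b;   b · b³ = e, giving e as required.

Answer: a²b³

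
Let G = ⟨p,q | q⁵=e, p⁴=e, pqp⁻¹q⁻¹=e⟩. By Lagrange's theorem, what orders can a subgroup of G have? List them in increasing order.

|G| = 20 = 2² · 5. By Lagrange's theorem the order of any subgroup divides 20; the divisors of 20 are 1, 2, 4, 5, 10, 20.

Answer: 1, 2, 4, 5, 10, 20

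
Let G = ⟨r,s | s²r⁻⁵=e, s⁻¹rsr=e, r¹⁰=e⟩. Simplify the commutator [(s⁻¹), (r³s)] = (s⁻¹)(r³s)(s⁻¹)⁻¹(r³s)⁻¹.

[(s⁻¹), (r³s)] = (s⁻¹)·(r³s)·(s⁻¹)⁻¹·(r³s)⁻¹.
  (s⁻¹) · (r³s) = r⁷
  (r⁷) · s = r²s⁻¹
  (r²s⁻¹) · (r³s⁻¹) = r⁴

Answer: r⁴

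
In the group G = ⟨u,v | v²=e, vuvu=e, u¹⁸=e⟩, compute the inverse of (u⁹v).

The order of (u⁹v) is 2 (smallest k with (u⁹v)ᵏ = e), so (u⁹v)⁻¹ = (u⁹v)¹ = u⁹v.
Check: (u⁹v) · (u⁹v) → (u⁹v) · u⁹ = v;   v · v = e, giving e as required.

Answer: u⁹v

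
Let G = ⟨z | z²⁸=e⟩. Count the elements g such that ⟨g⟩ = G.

G is cyclic of order 28. An element generates G iff its order is 28, and a cyclic group of order 28 has exactly φ(28) = 12 such elements.

Answer: 12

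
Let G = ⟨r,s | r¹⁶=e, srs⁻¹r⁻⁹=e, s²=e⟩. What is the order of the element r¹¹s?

Compute successive powers until reaching e:
  (r¹¹s)¹ = r¹¹s, (r¹¹s)² = r¹⁴, (r¹¹s)³ = r⁹s, (r¹¹s)⁴ = r¹², (r¹¹s)⁵ = r⁷s, (r¹¹s)⁶ = r¹⁰, (r¹¹s)⁷ = r⁵s, (r¹¹s)⁸ = r⁸, (r¹¹s)⁹ = r³s, (r¹¹s)¹⁰ = r⁶, (r¹¹s)¹¹ = rs, (r¹¹s)¹² = r⁴, (r¹¹s)¹³ = r¹⁵s, (r¹¹s)¹⁴ = r², (r¹¹s)¹⁵ = r¹³s, (r¹¹s)¹⁶ = e.
The smallest positive k with (r¹¹s)ᵏ = e is 16.

Answer: 16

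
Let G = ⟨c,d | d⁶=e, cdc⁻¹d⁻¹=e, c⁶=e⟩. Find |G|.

Enumerate words in the generators, reducing via the relations: the distinct elements are
  {c, d, e, cd, c², c³, c⁴, c⁵, d², d³, d⁴, d⁵, cd², cd³, cd⁴, cd⁵, c²d, c³d, c⁴d, c⁵d, c²d², c²d³, c²d⁴, c²d⁵, c³d², c³d³, c³d⁴, c³d⁵, c⁴d², c⁴d³, c⁴d⁴, c⁴d⁵, c⁵d², c⁵d³, c⁵d⁴, c⁵d⁵}.
No further products give new elements, so |G| = 36.

Answer: 36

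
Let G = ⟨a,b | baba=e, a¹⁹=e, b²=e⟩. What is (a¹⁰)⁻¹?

The order of (a¹⁰) is 19 (smallest k with (a¹⁰)ᵏ = e), so (a¹⁰)⁻¹ = (a¹⁰)¹⁸ = a⁹.
Check: (a¹⁰) · (a⁹) → (a¹⁰) · a⁹ = e, giving e as required.

Answer: a⁹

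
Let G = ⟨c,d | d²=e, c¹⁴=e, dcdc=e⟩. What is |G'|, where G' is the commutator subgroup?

G' = [G, G] is generated by all commutators. The generator-pair commutators are: [c, d] = c².
The subgroup they normally generate is {e, c², c⁴, c⁶, c⁸, c¹⁰, c¹²}, of order 7.
Check: |G/G'| = 28/7 = 4 is the order of the abelianisation.

Answer: 7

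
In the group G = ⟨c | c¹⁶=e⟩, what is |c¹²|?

Compute successive powers until reaching e:
  (c¹²)¹ = c¹², (c¹²)² = c⁸, (c¹²)³ = c⁴, (c¹²)⁴ = e.
The smallest positive k with (c¹²)ᵏ = e is 4.

Answer: 4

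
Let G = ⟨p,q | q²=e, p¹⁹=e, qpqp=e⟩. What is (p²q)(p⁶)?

Compute (p²q) · (p⁶) by multiplying left to right and reducing via the relations at each step:
  (p²q) · p⁶ = p¹⁵q

Answer: p¹⁵q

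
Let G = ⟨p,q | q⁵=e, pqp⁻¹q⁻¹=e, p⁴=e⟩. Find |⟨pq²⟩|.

|⟨pq²⟩| equals the order of pq². Compute successive powers until reaching e:
  (pq²)¹ = pq², (pq²)² = p²q⁴, (pq²)³ = p³q, (pq²)⁴ = q³, (pq²)⁵ = p, (pq²)⁶ = p²q², (pq²)⁷ = p³q⁴, (pq²)⁸ = q, (pq²)⁹ = pq³, (pq²)¹⁰ = p², (pq²)¹¹ = p³q², (pq²)¹² = q⁴, (pq²)¹³ = pq, (pq²)¹⁴ = p²q³, (pq²)¹⁵ = p³, (pq²)¹⁶ = q², (pq²)¹⁷ = pq⁴, (pq²)¹⁸ = p²q, (pq²)¹⁹ = p³q³, (pq²)²⁰ = e.
The smallest positive k with (pq²)ᵏ = e is 20, so |⟨pq²⟩| = 20.

Answer: 20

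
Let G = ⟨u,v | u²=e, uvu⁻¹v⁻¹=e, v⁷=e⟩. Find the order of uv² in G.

Compute successive powers until reaching e:
  (uv²)¹ = uv², (uv²)² = v⁴, (uv²)³ = uv⁶, (uv²)⁴ = v, (uv²)⁵ = uv³, (uv²)⁶ = v⁵, (uv²)⁷ = u, (uv²)⁸ = v², (uv²)⁹ = uv⁴, (uv²)¹⁰ = v⁶, (uv²)¹¹ = uv, (uv²)¹² = v³, (uv²)¹³ = uv⁵, (uv²)¹⁴ = e.
The smallest positive k with (uv²)ᵏ = e is 14.

Answer: 14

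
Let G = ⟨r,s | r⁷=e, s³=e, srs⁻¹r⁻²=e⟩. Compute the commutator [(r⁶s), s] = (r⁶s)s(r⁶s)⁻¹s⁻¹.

[(r⁶s), s] = (r⁶s)·s·(r⁶s)⁻¹·s⁻¹.
  (r⁶s) · s = r⁶s²
  (r⁶s²) · (r⁴s²) = rs
  (rs) · (s²) = r

Answer: r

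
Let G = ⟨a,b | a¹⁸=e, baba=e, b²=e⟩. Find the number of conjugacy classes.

The conjugacy classes (representative and size) are:
  [e] (size 1), [a] (size 2), [a²] (size 2), [a³] (size 2), [a¹⁴] (size 2), [a⁵] (size 2), [a¹²] (size 2), [a⁷] (size 2), [a¹⁰] (size 2), [a⁹] (size 1), [a¹⁰b] (size 9), [ab] (size 9).
Class equation: 1 + 2 + 2 + 2 + 2 + 2 + 2 + 2 + 2 + 1 + 9 + 9 = 36 = |G|. So G has 12 conjugacy classes.

Answer: 12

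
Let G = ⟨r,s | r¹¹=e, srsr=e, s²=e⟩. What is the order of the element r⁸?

Compute successive powers until reaching e:
  (r⁸)¹ = r⁸, (r⁸)² = r⁵, (r⁸)³ = r², (r⁸)⁴ = r¹⁰, (r⁸)⁵ = r⁷, (r⁸)⁶ = r⁴, (r⁸)⁷ = r, (r⁸)⁸ = r⁹, (r⁸)⁹ = r⁶, (r⁸)¹⁰ = r³, (r⁸)¹¹ = e.
The smallest positive k with (r⁸)ᵏ = e is 11.

Answer: 11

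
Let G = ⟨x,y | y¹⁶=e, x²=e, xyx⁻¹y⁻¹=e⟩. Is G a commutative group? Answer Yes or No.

Each pair of generators commutes: x·y = xy = y·x. Since the generators pairwise commute, every element of G commutes with every other, so G is abelian.

Answer: Yes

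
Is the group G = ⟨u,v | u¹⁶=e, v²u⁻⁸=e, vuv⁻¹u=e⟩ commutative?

u·v = uv but v·u = u⁷v⁻¹, so u·v ≠ v·u and G is not abelian.

Answer: No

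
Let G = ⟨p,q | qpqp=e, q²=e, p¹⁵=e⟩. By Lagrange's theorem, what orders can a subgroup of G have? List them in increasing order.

|G| = 30 = 2 · 3 · 5. By Lagrange's theorem the order of any subgroup divides 30; the divisors of 30 are 1, 2, 3, 5, 6, 10, 15, 30.

Answer: 1, 2, 3, 5, 6, 10, 15, 30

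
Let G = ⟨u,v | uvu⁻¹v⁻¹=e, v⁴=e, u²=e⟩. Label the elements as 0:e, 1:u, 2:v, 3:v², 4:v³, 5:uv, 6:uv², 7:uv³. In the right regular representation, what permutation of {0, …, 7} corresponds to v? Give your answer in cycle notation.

(0 2 3 4)(1 5 6 7)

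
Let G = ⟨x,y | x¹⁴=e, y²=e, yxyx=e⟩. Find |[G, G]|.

G' = [G, G] is generated by all commutators. The generator-pair commutators are: [x, y] = x².
The subgroup they normally generate is {e, x², x⁴, x⁶, x⁸, x¹⁰, x¹²}, of order 7.
Check: |G/G'| = 28/7 = 4 is the order of the abelianisation.

Answer: 7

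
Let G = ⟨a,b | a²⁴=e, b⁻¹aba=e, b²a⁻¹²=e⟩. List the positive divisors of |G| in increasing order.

|G| = 48 = 2⁴ · 3. By Lagrange's theorem the order of any subgroup divides 48; the divisors of 48 are 1, 2, 3, 4, 6, 8, 12, 16, 24, 48.

Answer: 1, 2, 3, 4, 6, 8, 12, 16, 24, 48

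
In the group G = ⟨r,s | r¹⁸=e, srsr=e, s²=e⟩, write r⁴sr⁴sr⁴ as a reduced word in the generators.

Multiply left to right, reducing at each step:
  (r⁴) · s = r⁴s
  (r⁴s) · r⁴ = s
  s · s = e
  e · r⁴ = r⁴

Answer: r⁴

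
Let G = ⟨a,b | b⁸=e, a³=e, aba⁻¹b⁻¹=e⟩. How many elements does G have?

Enumerate words in the generators, reducing via the relations: the distinct elements are
  {a, b, e, ab, a², b², b³, b⁴, b⁵, b⁶, b⁷, ab², ab³, ab⁴, ab⁵, ab⁶, ab⁷, a²b, a²b², a²b³, a²b⁴, a²b⁵, a²b⁶, a²b⁷}.
No further products give new elements, so |G| = 24.

Answer: 24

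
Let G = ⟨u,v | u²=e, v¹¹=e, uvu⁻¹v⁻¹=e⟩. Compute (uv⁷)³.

Compute successive powers of (uv⁷), reducing at each step:
  (uv⁷)²: (uv⁷) · u = v⁷;   (v⁷) · v⁷ = v³
  (uv⁷)³: (v³) · u = uv³;   (uv³) · v⁷ = uv¹⁰

Answer: uv¹⁰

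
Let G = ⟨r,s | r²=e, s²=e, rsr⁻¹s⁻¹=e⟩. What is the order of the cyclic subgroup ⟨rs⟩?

|⟨rs⟩| equals the order of rs. Compute successive powers until reaching e:
  (rs)¹ = rs, (rs)² = e.
The smallest positive k with (rs)ᵏ = e is 2, so |⟨rs⟩| = 2.

Answer: 2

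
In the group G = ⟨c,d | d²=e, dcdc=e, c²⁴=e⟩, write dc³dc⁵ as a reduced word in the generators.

Multiply left to right, reducing at each step:
  d · c³ = c²¹d
  (c²¹d) · d = c²¹
  (c²¹) · c⁵ = c²

Answer: c²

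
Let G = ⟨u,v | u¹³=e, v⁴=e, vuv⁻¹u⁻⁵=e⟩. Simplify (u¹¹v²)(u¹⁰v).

Compute (u¹¹v²) · (u¹⁰v) by multiplying left to right and reducing via the relations at each step:
  (u¹¹v²) · u¹⁰ = uv²
  (uv²) · v = uv³

Answer: uv³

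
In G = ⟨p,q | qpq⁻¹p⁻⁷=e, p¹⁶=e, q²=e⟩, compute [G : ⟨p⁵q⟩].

First find ord(p⁵q) by computing successive powers:
  (p⁵q)¹ = p⁵q, (p⁵q)² = p⁸, (p⁵q)³ = p¹³q, (p⁵q)⁴ = e.
So |⟨p⁵q⟩| = ord(p⁵q) = 4. With |G| = 32, by Lagrange [G : ⟨p⁵q⟩] = 32/4 = 8.

Answer: 8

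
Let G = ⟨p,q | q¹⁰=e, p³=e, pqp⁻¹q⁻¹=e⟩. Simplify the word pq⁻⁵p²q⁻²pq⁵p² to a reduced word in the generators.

Multiply left to right, reducing at each step:
  p · q⁻⁵ = pq⁵
  (pq⁵) · p² = q⁵
  (q⁵) · q⁻² = q³
  (q³) · p = pq³
  (pq³) · q⁵ = pq⁸
  (pq⁸) · p² = q⁸

Answer: q⁸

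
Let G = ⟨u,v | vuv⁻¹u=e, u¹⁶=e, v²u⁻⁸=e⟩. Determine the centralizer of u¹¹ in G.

⟨u¹¹⟩ ⊆ C_G(u¹¹) since powers of u¹¹ commute with u¹¹; so |C_G(u¹¹)| ≥ |⟨u¹¹⟩| = 16.
By orbit–stabilizer, |C_G(u¹¹)| = |G| / |conj. class of u¹¹| = 32 / 2 = 16.
The 16 elements commuting with u¹¹ are {e, u, u², u³, u⁴, u⁵, u⁶, u⁷, u⁸, u⁹, u¹⁰, u¹¹, u¹², u¹³, u¹⁴, u¹⁵}.

Answer: {e, u, u², u³, u⁴, u⁵, u⁶, u⁷, u⁸, u⁹, u¹⁰, u¹¹, u¹², u¹³, u¹⁴, u¹⁵}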